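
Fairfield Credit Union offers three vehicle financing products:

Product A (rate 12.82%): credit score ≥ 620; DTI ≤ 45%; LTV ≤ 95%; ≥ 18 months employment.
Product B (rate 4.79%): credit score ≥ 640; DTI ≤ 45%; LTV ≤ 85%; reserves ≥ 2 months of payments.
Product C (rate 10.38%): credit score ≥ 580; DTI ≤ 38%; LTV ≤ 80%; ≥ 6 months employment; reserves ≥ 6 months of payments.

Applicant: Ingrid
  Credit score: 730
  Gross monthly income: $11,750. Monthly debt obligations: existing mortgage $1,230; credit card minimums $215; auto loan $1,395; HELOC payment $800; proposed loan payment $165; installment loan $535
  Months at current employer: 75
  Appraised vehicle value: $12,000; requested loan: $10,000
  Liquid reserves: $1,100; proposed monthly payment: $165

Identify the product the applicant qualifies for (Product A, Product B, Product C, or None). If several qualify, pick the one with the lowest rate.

Total debts = (1,230 + 215 + 1,395 + 800 + 165 + 535) = 4,340; DTI = 4,340/11,750 = 36.9%.
LTV = 10,000/12,000 = 83.3%.
Reserves = 1,100/165 = 6.7 months.
Product A: score 730 ≥ 620; DTI 36.9% ≤ 45%; LTV 83.3% ≤ 95%; employment 75 ≥ 18 mo → qualifies.
Product B: score 730 ≥ 640; DTI 36.9% ≤ 45%; LTV 83.3% ≤ 85%; reserves 6.7 ≥ 2 mo → qualifies.
Product C: score 730 ≥ 580; DTI 36.9% ≤ 38%; LTV 83.3% > 80%; employment 75 ≥ 6 mo; reserves 6.7 ≥ 6 mo → does not qualify.
Qualifying: Product A, Product B. Lowest rate is 4.79% → Product B.

Product B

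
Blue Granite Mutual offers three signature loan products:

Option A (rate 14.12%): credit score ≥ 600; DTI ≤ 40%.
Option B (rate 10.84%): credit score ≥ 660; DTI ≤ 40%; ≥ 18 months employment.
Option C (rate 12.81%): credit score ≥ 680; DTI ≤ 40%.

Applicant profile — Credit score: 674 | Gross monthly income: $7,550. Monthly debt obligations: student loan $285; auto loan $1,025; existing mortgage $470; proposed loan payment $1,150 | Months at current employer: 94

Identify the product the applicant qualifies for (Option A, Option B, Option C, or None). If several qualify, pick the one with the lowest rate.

Option B

Total debts = (285 + 1,025 + 470 + 1,150) = 2,930; DTI = 2,930/7,550 = 38.8%.
Option A: score 674 ≥ 600; DTI 38.8% ≤ 40% → qualifies.
Option B: score 674 ≥ 660; DTI 38.8% ≤ 40%; employment 94 ≥ 18 mo → qualifies.
Option C: score 674 < 680; DTI 38.8% ≤ 40% → does not qualify.
Qualifying: Option A, Option B. Lowest rate is 10.84% → Option B.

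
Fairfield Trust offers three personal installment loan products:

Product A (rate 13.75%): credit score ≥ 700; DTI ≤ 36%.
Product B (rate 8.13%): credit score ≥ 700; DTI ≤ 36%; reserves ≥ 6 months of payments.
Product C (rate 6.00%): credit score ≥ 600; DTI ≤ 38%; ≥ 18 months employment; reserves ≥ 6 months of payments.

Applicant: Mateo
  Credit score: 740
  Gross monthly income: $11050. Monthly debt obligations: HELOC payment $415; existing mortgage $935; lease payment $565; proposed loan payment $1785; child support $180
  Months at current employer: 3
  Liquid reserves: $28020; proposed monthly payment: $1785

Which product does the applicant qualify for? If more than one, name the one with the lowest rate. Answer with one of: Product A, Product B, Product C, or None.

Product B

Total debts = (415 + 935 + 565 + 1,785 + 180) = 3,880; DTI = 3,880/11,050 = 35.1%.
Reserves = 28,020/1,785 = 15.7 months.
Product A: score 740 ≥ 700; DTI 35.1% ≤ 36% → qualifies.
Product B: score 740 ≥ 700; DTI 35.1% ≤ 36%; reserves 15.7 ≥ 6 mo → qualifies.
Product C: score 740 ≥ 600; DTI 35.1% ≤ 38%; employment 3 < 18 mo; reserves 15.7 ≥ 6 mo → does not qualify.
Qualifying: Product A, Product B. Lowest rate is 8.13% → Product B.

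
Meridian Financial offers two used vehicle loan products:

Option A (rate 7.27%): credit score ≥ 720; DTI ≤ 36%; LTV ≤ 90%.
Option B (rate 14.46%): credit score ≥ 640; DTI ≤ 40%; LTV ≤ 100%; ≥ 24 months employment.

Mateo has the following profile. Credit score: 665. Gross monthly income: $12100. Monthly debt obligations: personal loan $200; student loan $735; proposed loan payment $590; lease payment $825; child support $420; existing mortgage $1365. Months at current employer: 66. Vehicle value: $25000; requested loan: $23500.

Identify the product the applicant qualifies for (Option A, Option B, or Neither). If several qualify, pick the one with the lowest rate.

Total debts = (200 + 735 + 590 + 825 + 420 + 1,365) = 4,135; DTI = 4,135/12,100 = 34.2%.
LTV = 23,500/25,000 = 94%.
Option A: score 665 < 720; DTI 34.2% ≤ 36%; LTV 94% > 90% → does not qualify.
Option B: score 665 ≥ 640; DTI 34.2% ≤ 40%; LTV 94% ≤ 100%; employment 66 ≥ 24 mo → qualifies.

Option B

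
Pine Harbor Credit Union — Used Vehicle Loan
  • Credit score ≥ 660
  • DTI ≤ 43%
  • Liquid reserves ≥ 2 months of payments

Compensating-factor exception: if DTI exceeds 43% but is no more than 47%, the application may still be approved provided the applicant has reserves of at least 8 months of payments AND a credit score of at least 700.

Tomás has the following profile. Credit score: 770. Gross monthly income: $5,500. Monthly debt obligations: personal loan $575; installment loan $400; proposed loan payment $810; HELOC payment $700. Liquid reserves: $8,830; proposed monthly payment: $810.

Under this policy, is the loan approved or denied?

Approved

Credit score 770 ≥ 660 (meets base)
Total debts = (575 + 400 + 810 + 700) = 2,485. DTI = 2,485/5,500 = 45.2% > 43% — standard DTI limit exceeded.
Liquid reserves cover 8,830/810 = 10.9 months — ≥ 2 required
DTI 45.2% is within the 43%–47% exception band; checking compensating factors.
Reserves 10.9 ≥ 8 months; credit score 770 ≥ 700.
Both compensating conditions met → exception applies.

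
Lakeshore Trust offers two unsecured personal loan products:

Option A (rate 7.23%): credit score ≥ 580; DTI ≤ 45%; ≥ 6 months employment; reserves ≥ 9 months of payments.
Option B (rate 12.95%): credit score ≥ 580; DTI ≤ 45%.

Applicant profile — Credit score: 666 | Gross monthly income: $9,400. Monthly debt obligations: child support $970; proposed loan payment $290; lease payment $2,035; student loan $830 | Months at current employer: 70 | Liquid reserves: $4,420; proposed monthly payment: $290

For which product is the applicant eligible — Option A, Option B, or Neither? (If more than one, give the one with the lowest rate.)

Total debts = (970 + 290 + 2,035 + 830) = 4,125; DTI = 4,125/9,400 = 43.9%.
Reserves = 4,420/290 = 15.2 months.
Option A: score 666 ≥ 580; DTI 43.9% ≤ 45%; employment 70 ≥ 6 mo; reserves 15.2 ≥ 9 mo → qualifies.
Option B: score 666 ≥ 580; DTI 43.9% ≤ 45% → qualifies.
Qualifying: Option A, Option B. Lowest rate is 7.23% → Option A.

Option A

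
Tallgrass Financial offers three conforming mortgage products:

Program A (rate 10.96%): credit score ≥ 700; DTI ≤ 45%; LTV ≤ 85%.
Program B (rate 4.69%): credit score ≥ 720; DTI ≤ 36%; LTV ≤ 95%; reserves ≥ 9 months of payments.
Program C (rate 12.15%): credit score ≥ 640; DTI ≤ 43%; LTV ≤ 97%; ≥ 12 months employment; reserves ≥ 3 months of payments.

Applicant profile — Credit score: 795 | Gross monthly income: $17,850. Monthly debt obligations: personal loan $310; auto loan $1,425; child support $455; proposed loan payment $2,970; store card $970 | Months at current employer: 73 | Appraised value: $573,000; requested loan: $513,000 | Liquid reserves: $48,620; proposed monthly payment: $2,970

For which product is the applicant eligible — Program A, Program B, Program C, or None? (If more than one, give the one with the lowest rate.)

Program B

Total debts = (310 + 1,425 + 455 + 2,970 + 970) = 6,130; DTI = 6,130/17,850 = 34.3%.
LTV = 513,000/573,000 = 89.5%.
Reserves = 48,620/2,970 = 16.4 months.
Program A: score 795 ≥ 700; DTI 34.3% ≤ 45%; LTV 89.5% > 85% → does not qualify.
Program B: score 795 ≥ 720; DTI 34.3% ≤ 36%; LTV 89.5% ≤ 95%; reserves 16.4 ≥ 9 mo → qualifies.
Program C: score 795 ≥ 640; DTI 34.3% ≤ 43%; LTV 89.5% ≤ 97%; employment 73 ≥ 12 mo; reserves 16.4 ≥ 3 mo → qualifies.
Qualifying: Program B, Program C. Lowest rate is 4.69% → Program B.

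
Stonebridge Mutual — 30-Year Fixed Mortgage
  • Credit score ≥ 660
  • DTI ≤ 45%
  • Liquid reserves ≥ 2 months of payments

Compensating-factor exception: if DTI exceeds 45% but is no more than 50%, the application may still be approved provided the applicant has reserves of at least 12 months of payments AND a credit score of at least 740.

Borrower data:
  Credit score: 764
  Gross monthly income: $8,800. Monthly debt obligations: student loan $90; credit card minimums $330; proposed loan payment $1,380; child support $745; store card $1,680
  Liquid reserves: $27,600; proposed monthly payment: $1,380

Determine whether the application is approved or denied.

Credit score 764 ≥ 660 (meets base)
Total debts = (90 + 330 + 1,380 + 745 + 1,680) = 4,225. DTI: 4,225 ÷ 8,800 = 48%, over the 45% base limit.
Liquid reserves cover 27,600/1,380 = 20.0 months — ≥ 2 required
DTI 48% is within the 45%–50% exception band; checking compensating factors.
Reserves 20.0 ≥ 12 months; credit score 764 ≥ 740.
Both compensating conditions met → exception applies.

Approved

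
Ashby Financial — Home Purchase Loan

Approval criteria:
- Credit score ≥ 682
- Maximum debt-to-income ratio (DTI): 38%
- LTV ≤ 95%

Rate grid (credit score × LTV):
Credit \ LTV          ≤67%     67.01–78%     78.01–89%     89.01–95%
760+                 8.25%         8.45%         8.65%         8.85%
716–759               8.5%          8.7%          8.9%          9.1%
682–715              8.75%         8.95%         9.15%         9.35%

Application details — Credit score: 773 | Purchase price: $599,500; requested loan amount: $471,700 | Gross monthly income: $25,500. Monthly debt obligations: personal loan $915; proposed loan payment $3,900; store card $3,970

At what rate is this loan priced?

Credit score 773 ≥ 682; Total monthly debts = (915 + 3,900 + 3,970) = 8,785. DTI: 8,785 ÷ 25,500 = 34.5%, within the 38% cap
LTV: 471,700 ÷ 599,500 = 78.7%, within 95% cap
Credit 773 → row 760+; LTV 78.7% → column 78.01–89%. Grid cell → 8.65%.

8.65%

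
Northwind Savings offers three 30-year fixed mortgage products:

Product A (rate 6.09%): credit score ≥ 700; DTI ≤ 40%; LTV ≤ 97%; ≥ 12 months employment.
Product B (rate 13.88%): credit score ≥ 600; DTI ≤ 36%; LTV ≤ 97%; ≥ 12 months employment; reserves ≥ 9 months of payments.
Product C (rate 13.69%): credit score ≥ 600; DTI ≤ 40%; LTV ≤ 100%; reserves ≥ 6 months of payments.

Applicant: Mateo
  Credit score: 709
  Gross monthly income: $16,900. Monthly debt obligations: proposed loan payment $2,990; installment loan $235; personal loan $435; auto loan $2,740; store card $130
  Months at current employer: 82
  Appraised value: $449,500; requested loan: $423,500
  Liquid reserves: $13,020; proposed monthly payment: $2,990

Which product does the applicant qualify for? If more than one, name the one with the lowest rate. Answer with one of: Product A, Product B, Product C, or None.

Total debts = (2,990 + 235 + 435 + 2,740 + 130) = 6,530; DTI = 6,530/16,900 = 38.6%.
LTV = 423,500/449,500 = 94.2%.
Reserves = 13,020/2,990 = 4.4 months.
Product A: score 709 ≥ 700; DTI 38.6% ≤ 40%; LTV 94.2% ≤ 97%; employment 82 ≥ 12 mo → qualifies.
Product B: score 709 ≥ 600; DTI 38.6% > 36%; LTV 94.2% ≤ 97%; employment 82 ≥ 12 mo; reserves 4.4 < 9 mo → does not qualify.
Product C: score 709 ≥ 600; DTI 38.6% ≤ 40%; LTV 94.2% ≤ 100%; reserves 4.4 < 6 mo → does not qualify.

Product A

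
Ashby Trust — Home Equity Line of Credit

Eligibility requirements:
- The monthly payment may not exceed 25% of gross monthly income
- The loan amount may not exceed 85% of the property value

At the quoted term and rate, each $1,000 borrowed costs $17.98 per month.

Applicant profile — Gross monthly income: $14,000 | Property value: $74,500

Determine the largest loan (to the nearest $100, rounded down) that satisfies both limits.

Payment cap: 25% × $14,000 = $3,500/month.
At $17.98 per $1,000, that supports 3,500/17.98 × 1,000 ≈ $194,660 → $194,600.
LTV cap: 85% × $74,500 = $63,325 → $63,300.
Binding constraint: loan-to-value.

$63,300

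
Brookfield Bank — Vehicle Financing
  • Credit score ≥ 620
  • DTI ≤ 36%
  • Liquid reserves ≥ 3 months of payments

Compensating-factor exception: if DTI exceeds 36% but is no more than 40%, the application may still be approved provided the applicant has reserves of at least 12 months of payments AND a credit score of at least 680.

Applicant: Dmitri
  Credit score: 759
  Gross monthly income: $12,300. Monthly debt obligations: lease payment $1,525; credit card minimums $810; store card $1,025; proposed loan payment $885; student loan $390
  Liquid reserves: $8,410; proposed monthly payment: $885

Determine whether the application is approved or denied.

Denied

Credit score 759 ≥ 620 (meets base)
Total debts = (1,525 + 810 + 1,025 + 885 + 390) = 4,635. DTI = 4,635/12,300 = 37.7% > 36% — standard DTI limit exceeded.
Liquid reserves cover 8,410/885 = 9.5 months — ≥ 3 required
37.7% falls in the override range (36%–40%), so the compensating-factor test applies.
Override check — reserves: 9.5 mo (short of 12); score: 759 (ok).
Compensating-factor requirement not fully met.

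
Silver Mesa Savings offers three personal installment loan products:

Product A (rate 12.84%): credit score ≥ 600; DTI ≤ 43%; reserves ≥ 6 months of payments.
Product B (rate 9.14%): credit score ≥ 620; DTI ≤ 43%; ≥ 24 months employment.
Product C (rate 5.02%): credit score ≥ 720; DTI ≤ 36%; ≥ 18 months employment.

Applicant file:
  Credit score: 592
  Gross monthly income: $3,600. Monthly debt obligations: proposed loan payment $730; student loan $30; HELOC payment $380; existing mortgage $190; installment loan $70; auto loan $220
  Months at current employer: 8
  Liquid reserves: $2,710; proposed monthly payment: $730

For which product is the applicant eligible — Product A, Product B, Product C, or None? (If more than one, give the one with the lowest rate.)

Total debts = (730 + 30 + 380 + 190 + 70 + 220) = 1,620; DTI = 1,620/3,600 = 45%.
Reserves = 2,710/730 = 3.7 months.
Product A: score 592 < 600; DTI 45% > 43%; reserves 3.7 < 6 mo → does not qualify.
Product B: score 592 < 620; DTI 45% > 43%; employment 8 < 24 mo → does not qualify.
Product C: score 592 < 720; DTI 45% > 36%; employment 8 < 18 mo → does not qualify.

None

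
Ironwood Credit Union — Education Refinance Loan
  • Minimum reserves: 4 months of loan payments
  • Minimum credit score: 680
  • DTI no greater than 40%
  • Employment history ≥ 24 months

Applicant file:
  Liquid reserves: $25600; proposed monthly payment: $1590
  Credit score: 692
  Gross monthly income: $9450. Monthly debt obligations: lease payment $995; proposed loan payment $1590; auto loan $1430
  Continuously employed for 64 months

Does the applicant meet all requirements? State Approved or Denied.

Reserves = 25,600/1,590 = 16.1 months ≥ 4
Credit score 692 ≥ 680 (meets)
Total monthly debts = (995 + 1,590 + 1,430) = 4,015. Debt-to-income = 4,015/9,450 = 42.5% — over 40% limit
Employment 64 ≥ 24 months
Fails on DTI.

Denied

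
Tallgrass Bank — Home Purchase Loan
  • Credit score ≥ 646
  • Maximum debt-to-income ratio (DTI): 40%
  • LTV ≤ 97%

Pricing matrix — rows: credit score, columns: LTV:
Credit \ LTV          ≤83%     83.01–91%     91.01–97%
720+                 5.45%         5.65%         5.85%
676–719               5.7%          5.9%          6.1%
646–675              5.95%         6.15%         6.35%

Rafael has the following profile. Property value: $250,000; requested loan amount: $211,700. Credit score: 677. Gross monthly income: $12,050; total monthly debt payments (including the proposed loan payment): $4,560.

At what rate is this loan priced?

5.9%

Credit score 677 ≥ 646; DTI: 4,560 ÷ 12,050 = 37.8%, within the 40% cap
Loan-to-value = 211,700/250,000 = 84.7% — pass (97% max)
Row: 677 falls in 676–719. Column: 84.7% falls in 83.01–91%. Rate = 5.9%.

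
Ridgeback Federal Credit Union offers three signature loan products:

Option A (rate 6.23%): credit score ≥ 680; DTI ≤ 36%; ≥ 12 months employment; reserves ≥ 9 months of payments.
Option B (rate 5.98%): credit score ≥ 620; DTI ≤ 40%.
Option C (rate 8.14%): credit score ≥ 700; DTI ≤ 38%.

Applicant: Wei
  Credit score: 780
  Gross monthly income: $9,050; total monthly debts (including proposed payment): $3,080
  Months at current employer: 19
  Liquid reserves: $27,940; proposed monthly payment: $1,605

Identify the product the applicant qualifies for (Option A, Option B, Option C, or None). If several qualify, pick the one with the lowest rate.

DTI = 3,080/9,050 = 34%.
Reserves = 27,940/1,605 = 17.4 months.
Option A: score 780 ≥ 680; DTI 34% ≤ 36%; employment 19 ≥ 12 mo; reserves 17.4 ≥ 9 mo → qualifies.
Option B: score 780 ≥ 620; DTI 34% ≤ 40% → qualifies.
Option C: score 780 ≥ 700; DTI 34% ≤ 38% → qualifies.
Qualifying: Option A, Option B, Option C. Lowest rate is 5.98% → Option B.

Option B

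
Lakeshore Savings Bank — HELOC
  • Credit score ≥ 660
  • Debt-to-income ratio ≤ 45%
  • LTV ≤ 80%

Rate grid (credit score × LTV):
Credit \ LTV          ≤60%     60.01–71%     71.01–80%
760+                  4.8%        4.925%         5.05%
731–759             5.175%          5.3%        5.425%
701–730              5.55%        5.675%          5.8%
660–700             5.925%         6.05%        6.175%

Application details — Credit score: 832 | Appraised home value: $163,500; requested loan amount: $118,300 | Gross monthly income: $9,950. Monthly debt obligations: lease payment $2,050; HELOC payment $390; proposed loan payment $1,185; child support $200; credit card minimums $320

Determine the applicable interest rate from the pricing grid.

5.05%

Credit score 832 ≥ 660; Total monthly debts = (2,050 + 390 + 1,185 + 200 + 320) = 4,145. DTI: 4,145 ÷ 9,950 = 41.7%, within the 45% cap
LTV = 118,300/163,500 = 72.4% ≤ 80%
Row: 832 falls in 760+. Column: 72.4% falls in 71.01–80%. Rate = 5.05%.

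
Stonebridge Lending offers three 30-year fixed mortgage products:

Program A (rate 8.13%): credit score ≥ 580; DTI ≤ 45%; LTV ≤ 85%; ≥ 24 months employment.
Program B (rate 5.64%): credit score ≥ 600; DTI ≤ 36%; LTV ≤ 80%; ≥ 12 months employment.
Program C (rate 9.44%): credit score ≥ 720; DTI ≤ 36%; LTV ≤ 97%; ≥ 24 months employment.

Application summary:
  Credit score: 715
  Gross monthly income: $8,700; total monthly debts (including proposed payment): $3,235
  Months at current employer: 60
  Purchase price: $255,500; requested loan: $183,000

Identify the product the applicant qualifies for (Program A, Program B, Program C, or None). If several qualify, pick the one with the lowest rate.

DTI = 3,235/8,700 = 37.2%.
LTV = 183,000/255,500 = 71.6%.
Program A: score 715 ≥ 580; DTI 37.2% ≤ 45%; LTV 71.6% ≤ 85%; employment 60 ≥ 24 mo → qualifies.
Program B: score 715 ≥ 600; DTI 37.2% > 36%; LTV 71.6% ≤ 80%; employment 60 ≥ 12 mo → does not qualify.
Program C: score 715 < 720; DTI 37.2% > 36%; LTV 71.6% ≤ 97%; employment 60 ≥ 24 mo → does not qualify.

Program A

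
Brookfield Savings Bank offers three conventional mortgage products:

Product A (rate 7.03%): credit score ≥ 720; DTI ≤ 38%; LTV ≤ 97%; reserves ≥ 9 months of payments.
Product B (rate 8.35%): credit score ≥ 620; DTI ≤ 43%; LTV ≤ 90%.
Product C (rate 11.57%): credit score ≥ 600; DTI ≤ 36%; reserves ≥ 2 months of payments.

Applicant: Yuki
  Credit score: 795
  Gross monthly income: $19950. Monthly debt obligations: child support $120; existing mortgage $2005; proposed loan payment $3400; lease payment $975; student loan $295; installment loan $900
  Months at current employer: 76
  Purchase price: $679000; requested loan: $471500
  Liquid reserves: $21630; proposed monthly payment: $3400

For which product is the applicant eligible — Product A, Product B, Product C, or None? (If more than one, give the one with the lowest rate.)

Product B

Total debts = (120 + 2,005 + 3,400 + 975 + 295 + 900) = 7,695; DTI = 7,695/19,950 = 38.6%.
LTV = 471,500/679,000 = 69.4%.
Reserves = 21,630/3,400 = 6.4 months.
Product A: score 795 ≥ 720; DTI 38.6% > 38%; LTV 69.4% ≤ 97%; reserves 6.4 < 9 mo → does not qualify.
Product B: score 795 ≥ 620; DTI 38.6% ≤ 43%; LTV 69.4% ≤ 90% → qualifies.
Product C: score 795 ≥ 600; DTI 38.6% > 36%; reserves 6.4 ≥ 2 mo → does not qualify.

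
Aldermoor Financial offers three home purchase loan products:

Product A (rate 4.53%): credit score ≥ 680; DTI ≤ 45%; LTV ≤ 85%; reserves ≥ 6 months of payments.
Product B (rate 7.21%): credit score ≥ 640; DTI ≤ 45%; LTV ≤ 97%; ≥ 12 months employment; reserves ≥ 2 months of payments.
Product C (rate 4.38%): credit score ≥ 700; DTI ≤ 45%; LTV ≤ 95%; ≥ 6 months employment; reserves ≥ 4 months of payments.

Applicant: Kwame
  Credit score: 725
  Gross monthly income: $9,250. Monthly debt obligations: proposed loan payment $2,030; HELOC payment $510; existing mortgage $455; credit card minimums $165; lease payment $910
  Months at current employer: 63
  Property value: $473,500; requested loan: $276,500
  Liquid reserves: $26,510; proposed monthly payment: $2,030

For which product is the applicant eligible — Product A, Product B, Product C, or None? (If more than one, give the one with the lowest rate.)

Total debts = (2,030 + 510 + 455 + 165 + 910) = 4,070; DTI = 4,070/9,250 = 44%.
LTV = 276,500/473,500 = 58.4%.
Reserves = 26,510/2,030 = 13.1 months.
Product A: score 725 ≥ 680; DTI 44% ≤ 45%; LTV 58.4% ≤ 85%; reserves 13.1 ≥ 6 mo → qualifies.
Product B: score 725 ≥ 640; DTI 44% ≤ 45%; LTV 58.4% ≤ 97%; employment 63 ≥ 12 mo; reserves 13.1 ≥ 2 mo → qualifies.
Product C: score 725 ≥ 700; DTI 44% ≤ 45%; LTV 58.4% ≤ 95%; employment 63 ≥ 6 mo; reserves 13.1 ≥ 4 mo → qualifies.
Qualifying: Product A, Product B, Product C. Lowest rate is 4.38% → Product C.

Product C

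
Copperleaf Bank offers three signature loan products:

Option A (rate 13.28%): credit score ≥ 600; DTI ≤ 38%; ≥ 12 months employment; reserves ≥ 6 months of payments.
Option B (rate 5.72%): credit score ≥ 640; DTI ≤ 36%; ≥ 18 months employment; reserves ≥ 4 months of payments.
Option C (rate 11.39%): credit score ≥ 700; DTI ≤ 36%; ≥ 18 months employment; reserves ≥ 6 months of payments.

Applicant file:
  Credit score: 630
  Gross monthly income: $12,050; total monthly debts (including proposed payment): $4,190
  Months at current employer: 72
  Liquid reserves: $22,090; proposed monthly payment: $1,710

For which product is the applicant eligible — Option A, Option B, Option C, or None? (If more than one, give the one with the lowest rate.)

Option A

DTI = 4,190/12,050 = 34.8%.
Reserves = 22,090/1,710 = 12.9 months.
Option A: score 630 ≥ 600; DTI 34.8% ≤ 38%; employment 72 ≥ 12 mo; reserves 12.9 ≥ 6 mo → qualifies.
Option B: score 630 < 640; DTI 34.8% ≤ 36%; employment 72 ≥ 18 mo; reserves 12.9 ≥ 4 mo → does not qualify.
Option C: score 630 < 700; DTI 34.8% ≤ 36%; employment 72 ≥ 18 mo; reserves 12.9 ≥ 6 mo → does not qualify.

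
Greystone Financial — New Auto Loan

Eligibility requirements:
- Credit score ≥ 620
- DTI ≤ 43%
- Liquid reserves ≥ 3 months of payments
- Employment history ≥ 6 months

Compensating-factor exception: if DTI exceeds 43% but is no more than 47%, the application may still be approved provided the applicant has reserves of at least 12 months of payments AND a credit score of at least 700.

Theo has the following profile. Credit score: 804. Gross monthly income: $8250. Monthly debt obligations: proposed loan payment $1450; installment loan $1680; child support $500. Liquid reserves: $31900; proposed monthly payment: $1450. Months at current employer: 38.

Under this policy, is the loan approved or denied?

Approved

Credit score 804 ≥ 620 (meets base)
Total debts = (1,450 + 1,680 + 500) = 3,630. DTI: 3,630 ÷ 8,250 = 44%, over the 43% base limit.
Liquid reserves cover 31,900/1,450 = 22.0 months — ≥ 3 required
Employment 38 ≥ 6 months
44% falls in the override range (43%–47%), so the compensating-factor test applies.
Reserves 22.0 ≥ 12 months; credit score 804 ≥ 700.
Both compensating conditions met → exception applies.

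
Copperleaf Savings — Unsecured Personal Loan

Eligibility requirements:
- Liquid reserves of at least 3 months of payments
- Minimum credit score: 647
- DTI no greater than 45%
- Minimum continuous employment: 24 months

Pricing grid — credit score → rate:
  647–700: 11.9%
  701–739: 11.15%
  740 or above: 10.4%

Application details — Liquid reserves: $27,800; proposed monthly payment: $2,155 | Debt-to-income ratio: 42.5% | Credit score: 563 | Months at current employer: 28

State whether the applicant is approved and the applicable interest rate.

Denied

Credit score 563 < 647 (below minimum)
Employment 28 ≥ 24 months
Debt-to-income 42.5% vs 45% cap — pass
Liquid reserves cover 27,800/2,155 = 12.9 months — ≥ 3 required
Not all requirements met → denied.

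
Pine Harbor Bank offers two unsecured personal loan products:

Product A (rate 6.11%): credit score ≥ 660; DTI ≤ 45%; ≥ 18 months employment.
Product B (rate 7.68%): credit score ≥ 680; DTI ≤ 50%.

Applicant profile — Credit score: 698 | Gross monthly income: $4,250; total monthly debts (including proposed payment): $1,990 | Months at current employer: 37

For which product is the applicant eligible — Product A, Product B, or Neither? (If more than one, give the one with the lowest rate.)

DTI = 1,990/4,250 = 46.8%.
Product A: score 698 ≥ 660; DTI 46.8% > 45%; employment 37 ≥ 18 mo → does not qualify.
Product B: score 698 ≥ 680; DTI 46.8% ≤ 50% → qualifies.

Product B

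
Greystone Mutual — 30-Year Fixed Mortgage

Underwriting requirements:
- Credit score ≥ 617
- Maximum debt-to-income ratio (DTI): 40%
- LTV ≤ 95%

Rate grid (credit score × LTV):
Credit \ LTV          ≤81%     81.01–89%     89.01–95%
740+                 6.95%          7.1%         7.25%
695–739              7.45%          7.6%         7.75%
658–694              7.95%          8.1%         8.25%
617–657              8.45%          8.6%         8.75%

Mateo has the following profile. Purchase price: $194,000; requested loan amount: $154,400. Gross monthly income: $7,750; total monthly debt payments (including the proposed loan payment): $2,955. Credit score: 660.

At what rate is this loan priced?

7.95%

Credit score 660 ≥ 617; Debt-to-income = 2,955/7,750 = 38.1% — meets 40% limit
LTV: 154,400 ÷ 194,000 = 79.6%, within 95% cap
Credit 660 → row 658–694; LTV 79.6% → column ≤81%. Grid cell → 7.95%.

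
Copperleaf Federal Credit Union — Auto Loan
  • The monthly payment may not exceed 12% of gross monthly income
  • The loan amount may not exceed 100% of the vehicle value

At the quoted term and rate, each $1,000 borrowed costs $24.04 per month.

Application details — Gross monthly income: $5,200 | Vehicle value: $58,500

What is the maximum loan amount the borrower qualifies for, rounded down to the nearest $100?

$25,900

Payment cap: 12% × $5,200 = $624/month.
At $24.04 per $1,000, that supports 624/24.04 × 1,000 ≈ $25,956 → $25,900.
LTV cap: 100% × $58,500 = $58,500 → $58,500.
Binding constraint: payment-to-income.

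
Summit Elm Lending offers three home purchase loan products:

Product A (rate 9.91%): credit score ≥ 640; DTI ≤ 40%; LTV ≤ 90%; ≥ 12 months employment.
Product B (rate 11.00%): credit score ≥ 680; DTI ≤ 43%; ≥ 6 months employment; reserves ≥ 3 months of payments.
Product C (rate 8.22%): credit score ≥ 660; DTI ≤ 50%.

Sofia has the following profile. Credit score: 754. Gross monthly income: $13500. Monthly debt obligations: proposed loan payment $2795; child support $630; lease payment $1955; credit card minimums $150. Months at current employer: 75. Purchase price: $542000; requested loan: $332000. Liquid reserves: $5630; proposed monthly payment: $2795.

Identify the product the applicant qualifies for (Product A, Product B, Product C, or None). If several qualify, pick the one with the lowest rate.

Total debts = (2,795 + 630 + 1,955 + 150) = 5,530; DTI = 5,530/13,500 = 41%.
LTV = 332,000/542,000 = 61.3%.
Reserves = 5,630/2,795 = 2.0 months.
Product A: score 754 ≥ 640; DTI 41% > 40%; LTV 61.3% ≤ 90%; employment 75 ≥ 12 mo → does not qualify.
Product B: score 754 ≥ 680; DTI 41% ≤ 43%; employment 75 ≥ 6 mo; reserves 2.0 < 3 mo → does not qualify.
Product C: score 754 ≥ 660; DTI 41% ≤ 50% → qualifies.

Product C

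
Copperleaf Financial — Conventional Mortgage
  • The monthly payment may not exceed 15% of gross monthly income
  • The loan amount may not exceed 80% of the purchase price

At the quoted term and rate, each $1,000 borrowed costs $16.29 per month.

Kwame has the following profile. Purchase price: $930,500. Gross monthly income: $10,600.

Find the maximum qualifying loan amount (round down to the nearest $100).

Payment cap: 15% × $10,600 = $1,590/month.
At $16.29 per $1,000, that supports 1,590/16.29 × 1,000 ≈ $97,605 → $97,600.
LTV cap: 80% × $930,500 = $744,400 → $744,400.
Binding constraint: payment-to-income.

$97,600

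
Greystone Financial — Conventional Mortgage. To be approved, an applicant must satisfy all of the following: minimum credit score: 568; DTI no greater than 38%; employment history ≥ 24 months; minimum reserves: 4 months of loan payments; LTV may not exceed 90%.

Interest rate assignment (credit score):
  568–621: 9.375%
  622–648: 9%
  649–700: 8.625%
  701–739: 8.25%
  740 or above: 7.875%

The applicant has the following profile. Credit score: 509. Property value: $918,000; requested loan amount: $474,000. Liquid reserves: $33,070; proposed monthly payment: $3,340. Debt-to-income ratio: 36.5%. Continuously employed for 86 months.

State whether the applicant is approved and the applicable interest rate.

Denied

Credit score 509 < 568 (below minimum)
Debt-to-income 36.5% vs 38% cap — pass
Reserves = 33,070/3,340 = 9.9 months ≥ 4
Loan-to-value = 474,000/918,000 = 51.6% — pass (90% max)
Employment 86 ≥ 24 months
Not all requirements met → denied.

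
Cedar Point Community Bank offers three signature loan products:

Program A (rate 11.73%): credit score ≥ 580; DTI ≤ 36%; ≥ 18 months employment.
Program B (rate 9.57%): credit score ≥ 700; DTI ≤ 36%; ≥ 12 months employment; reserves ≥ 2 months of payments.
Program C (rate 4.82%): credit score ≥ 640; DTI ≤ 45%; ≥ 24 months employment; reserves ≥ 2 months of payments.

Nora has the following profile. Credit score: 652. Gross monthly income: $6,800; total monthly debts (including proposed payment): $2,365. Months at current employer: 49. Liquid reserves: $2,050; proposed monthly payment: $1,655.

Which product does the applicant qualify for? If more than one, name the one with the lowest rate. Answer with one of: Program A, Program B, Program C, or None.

DTI = 2,365/6,800 = 34.8%.
Reserves = 2,050/1,655 = 1.2 months.
Program A: score 652 ≥ 580; DTI 34.8% ≤ 36%; employment 49 ≥ 18 mo → qualifies.
Program B: score 652 < 700; DTI 34.8% ≤ 36%; employment 49 ≥ 12 mo; reserves 1.2 < 2 mo → does not qualify.
Program C: score 652 ≥ 640; DTI 34.8% ≤ 45%; employment 49 ≥ 24 mo; reserves 1.2 < 2 mo → does not qualify.

Program A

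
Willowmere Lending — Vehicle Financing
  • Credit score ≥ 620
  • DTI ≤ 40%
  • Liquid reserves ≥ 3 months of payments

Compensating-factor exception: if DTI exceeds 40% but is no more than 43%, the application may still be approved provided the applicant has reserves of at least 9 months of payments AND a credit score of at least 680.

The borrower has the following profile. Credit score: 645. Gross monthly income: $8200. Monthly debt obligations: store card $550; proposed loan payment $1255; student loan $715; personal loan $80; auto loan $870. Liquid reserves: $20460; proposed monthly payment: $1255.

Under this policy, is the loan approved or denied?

Denied

Credit score 645 ≥ 620 (meets base)
Total debts = (550 + 1,255 + 715 + 80 + 870) = 3,470. DTI = 3,470/8,200 = 42.3% > 40% — standard DTI limit exceeded.
Reserves: 20,460 ÷ 1,255 = 16.3 months (meets 3-month minimum)
42.3% falls in the override range (40%–43%), so the compensating-factor test applies.
Reserves 16.3 ≥ 9 months; credit score 645 < 680.
Compensating-factor requirement not fully met.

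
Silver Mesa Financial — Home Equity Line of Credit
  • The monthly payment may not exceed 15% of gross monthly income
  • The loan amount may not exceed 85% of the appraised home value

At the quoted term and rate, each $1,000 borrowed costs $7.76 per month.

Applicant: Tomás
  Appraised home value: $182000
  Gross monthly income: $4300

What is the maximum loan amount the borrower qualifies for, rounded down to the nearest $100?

$83,100

Payment cap: 15% × $4,300 = $645/month.
At $7.76 per $1,000, that supports 645/7.76 × 1,000 ≈ $83,118 → $83,100.
LTV cap: 85% × $182,000 = $154,700 → $154,700.
Binding constraint: payment-to-income.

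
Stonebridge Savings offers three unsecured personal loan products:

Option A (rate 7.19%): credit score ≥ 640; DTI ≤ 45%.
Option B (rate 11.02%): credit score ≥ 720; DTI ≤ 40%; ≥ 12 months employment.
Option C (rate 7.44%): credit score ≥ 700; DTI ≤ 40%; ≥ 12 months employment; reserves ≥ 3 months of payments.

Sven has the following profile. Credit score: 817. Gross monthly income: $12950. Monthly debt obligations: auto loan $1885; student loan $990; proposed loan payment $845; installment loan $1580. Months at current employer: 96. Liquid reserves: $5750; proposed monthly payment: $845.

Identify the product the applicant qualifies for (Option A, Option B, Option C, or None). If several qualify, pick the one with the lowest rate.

Option A

Total debts = (1,885 + 990 + 845 + 1,580) = 5,300; DTI = 5,300/12,950 = 40.9%.
Reserves = 5,750/845 = 6.8 months.
Option A: score 817 ≥ 640; DTI 40.9% ≤ 45% → qualifies.
Option B: score 817 ≥ 720; DTI 40.9% > 40%; employment 96 ≥ 12 mo → does not qualify.
Option C: score 817 ≥ 700; DTI 40.9% > 40%; employment 96 ≥ 12 mo; reserves 6.8 ≥ 3 mo → does not qualify.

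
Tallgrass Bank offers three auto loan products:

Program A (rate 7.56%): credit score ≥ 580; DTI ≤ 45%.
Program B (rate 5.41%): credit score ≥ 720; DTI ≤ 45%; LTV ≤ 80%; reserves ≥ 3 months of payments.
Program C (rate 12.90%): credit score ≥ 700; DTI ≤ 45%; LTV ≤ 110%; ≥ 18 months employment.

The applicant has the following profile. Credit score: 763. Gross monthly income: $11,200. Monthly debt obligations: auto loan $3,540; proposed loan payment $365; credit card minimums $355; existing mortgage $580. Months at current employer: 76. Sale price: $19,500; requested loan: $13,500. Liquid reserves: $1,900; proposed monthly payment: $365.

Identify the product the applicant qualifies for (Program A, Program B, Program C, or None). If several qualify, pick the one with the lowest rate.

Program B

Total debts = (3,540 + 365 + 355 + 580) = 4,840; DTI = 4,840/11,200 = 43.2%.
LTV = 13,500/19,500 = 69.2%.
Reserves = 1,900/365 = 5.2 months.
Program A: score 763 ≥ 580; DTI 43.2% ≤ 45% → qualifies.
Program B: score 763 ≥ 720; DTI 43.2% ≤ 45%; LTV 69.2% ≤ 80%; reserves 5.2 ≥ 3 mo → qualifies.
Program C: score 763 ≥ 700; DTI 43.2% ≤ 45%; LTV 69.2% ≤ 110%; employment 76 ≥ 18 mo → qualifies.
Qualifying: Program A, Program B, Program C. Lowest rate is 5.41% → Program B.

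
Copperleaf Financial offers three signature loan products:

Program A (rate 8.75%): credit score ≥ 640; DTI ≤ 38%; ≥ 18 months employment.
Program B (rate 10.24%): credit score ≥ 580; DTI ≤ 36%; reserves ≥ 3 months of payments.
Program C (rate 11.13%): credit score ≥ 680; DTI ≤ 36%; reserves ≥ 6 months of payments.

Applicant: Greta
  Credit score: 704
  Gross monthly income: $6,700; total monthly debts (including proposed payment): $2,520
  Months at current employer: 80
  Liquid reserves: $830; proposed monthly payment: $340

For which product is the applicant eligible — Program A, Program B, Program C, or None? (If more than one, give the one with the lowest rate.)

Program A

DTI = 2,520/6,700 = 37.6%.
Reserves = 830/340 = 2.4 months.
Program A: score 704 ≥ 640; DTI 37.6% ≤ 38%; employment 80 ≥ 18 mo → qualifies.
Program B: score 704 ≥ 580; DTI 37.6% > 36%; reserves 2.4 < 3 mo → does not qualify.
Program C: score 704 ≥ 680; DTI 37.6% > 36%; reserves 2.4 < 6 mo → does not qualify.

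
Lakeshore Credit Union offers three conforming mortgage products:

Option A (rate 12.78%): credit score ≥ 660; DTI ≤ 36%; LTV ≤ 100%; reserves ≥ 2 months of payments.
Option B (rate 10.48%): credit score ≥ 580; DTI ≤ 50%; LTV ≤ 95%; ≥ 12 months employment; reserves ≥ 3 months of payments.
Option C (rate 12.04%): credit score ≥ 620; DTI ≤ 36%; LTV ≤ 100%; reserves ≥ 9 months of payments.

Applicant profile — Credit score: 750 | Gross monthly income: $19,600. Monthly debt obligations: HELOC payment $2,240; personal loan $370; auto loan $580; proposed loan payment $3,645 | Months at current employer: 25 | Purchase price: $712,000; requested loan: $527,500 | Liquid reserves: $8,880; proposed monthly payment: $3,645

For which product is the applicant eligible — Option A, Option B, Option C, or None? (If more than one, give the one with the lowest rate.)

Total debts = (2,240 + 370 + 580 + 3,645) = 6,835; DTI = 6,835/19,600 = 34.9%.
LTV = 527,500/712,000 = 74.1%.
Reserves = 8,880/3,645 = 2.4 months.
Option A: score 750 ≥ 660; DTI 34.9% ≤ 36%; LTV 74.1% ≤ 100%; reserves 2.4 ≥ 2 mo → qualifies.
Option B: score 750 ≥ 580; DTI 34.9% ≤ 50%; LTV 74.1% ≤ 95%; employment 25 ≥ 12 mo; reserves 2.4 < 3 mo → does not qualify.
Option C: score 750 ≥ 620; DTI 34.9% ≤ 36%; LTV 74.1% ≤ 100%; reserves 2.4 < 9 mo → does not qualify.

Option A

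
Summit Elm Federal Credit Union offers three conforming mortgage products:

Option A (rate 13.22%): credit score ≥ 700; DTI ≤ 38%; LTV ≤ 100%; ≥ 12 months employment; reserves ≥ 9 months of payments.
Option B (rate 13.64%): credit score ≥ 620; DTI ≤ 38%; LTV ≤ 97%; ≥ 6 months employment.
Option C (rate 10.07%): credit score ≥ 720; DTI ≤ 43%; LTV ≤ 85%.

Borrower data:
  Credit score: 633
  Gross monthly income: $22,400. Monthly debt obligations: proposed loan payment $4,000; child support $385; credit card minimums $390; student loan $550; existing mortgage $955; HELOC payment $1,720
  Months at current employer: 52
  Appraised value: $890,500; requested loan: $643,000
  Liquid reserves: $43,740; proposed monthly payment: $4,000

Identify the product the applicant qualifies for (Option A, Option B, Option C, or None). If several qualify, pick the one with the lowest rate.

Total debts = (4,000 + 385 + 390 + 550 + 955 + 1,720) = 8,000; DTI = 8,000/22,400 = 35.7%.
LTV = 643,000/890,500 = 72.2%.
Reserves = 43,740/4,000 = 10.9 months.
Option A: score 633 < 700; DTI 35.7% ≤ 38%; LTV 72.2% ≤ 100%; employment 52 ≥ 12 mo; reserves 10.9 ≥ 9 mo → does not qualify.
Option B: score 633 ≥ 620; DTI 35.7% ≤ 38%; LTV 72.2% ≤ 97%; employment 52 ≥ 6 mo → qualifies.
Option C: score 633 < 720; DTI 35.7% ≤ 43%; LTV 72.2% ≤ 85% → does not qualify.

Option B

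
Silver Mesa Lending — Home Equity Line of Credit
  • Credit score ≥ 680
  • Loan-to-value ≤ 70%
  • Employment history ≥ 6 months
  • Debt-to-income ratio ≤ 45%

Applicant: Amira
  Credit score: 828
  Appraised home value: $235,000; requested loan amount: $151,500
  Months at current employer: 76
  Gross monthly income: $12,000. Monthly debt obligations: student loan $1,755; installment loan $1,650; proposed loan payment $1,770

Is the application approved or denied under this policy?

Approved

Credit score 828 ≥ 680 (meets)
LTV: 151,500 ÷ 235,000 = 64.5%, within 70% cap
Employment 76 ≥ 6 months
Total monthly debts = (1,755 + 1,650 + 1,770) = 5,175. DTI: 5,175 ÷ 12,000 = 43.1%, within the 45% cap
All criteria satisfied.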